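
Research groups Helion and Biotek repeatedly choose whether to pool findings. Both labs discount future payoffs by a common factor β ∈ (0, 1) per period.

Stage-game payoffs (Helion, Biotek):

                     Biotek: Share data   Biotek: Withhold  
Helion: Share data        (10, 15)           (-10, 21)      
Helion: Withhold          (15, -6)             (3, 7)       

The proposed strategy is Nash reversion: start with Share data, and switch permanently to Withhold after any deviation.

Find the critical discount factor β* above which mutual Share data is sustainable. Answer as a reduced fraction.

3/7

Helion's threshold: (15−10)/(15−3) = 5/12.
Biotek's threshold: (21−15)/(21−7) = 3/7.
5/12 < 3/7, so Biotek binds and β* = 3/7.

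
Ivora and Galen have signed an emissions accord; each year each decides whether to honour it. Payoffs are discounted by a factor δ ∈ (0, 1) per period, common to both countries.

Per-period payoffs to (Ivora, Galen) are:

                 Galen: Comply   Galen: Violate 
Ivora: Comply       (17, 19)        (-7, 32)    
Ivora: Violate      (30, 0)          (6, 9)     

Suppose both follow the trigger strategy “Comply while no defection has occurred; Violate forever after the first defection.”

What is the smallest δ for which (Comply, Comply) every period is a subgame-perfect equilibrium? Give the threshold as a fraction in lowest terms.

Ivora: cooperation gives 17 each period; deviation gives 30 once then 6 forever.
  17/(1−δ) ≥ 30 + 6δ/(1−δ) ⇒ δ ≥ 13/24.
Galen: cooperation gives 19 each period; deviation gives 32 once then 9 forever.
  δ ≥ 13/23.
Both must hold, so the binding constraint is Galen's: δ ≥ 13/23.

13/23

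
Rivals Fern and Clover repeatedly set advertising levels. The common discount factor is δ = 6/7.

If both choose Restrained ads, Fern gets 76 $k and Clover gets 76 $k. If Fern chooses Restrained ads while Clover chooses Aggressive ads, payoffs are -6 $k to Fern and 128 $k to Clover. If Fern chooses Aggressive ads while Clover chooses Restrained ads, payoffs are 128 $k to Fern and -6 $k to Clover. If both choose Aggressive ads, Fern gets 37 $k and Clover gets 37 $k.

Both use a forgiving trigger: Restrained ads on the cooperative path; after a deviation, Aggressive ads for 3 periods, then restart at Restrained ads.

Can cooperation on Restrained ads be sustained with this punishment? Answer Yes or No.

Yes

Comparing payoff streams over the 4 periods until play realigns: cooperate → 76(1+δ+…+δ^3); deviate → 128 + 37(δ+…+δ^3).
Cooperation is sustained iff (76−37)(δ+…+δ^3) ≥ 128−76.
δ+…+δ^3 = 6/7·(1−(6/7)^3)/(1−6/7) = 2.2216, and (128−76)/(76−37) = 1.3333.
2.2216 ≥ 1.3333, so cooperation is sustainable.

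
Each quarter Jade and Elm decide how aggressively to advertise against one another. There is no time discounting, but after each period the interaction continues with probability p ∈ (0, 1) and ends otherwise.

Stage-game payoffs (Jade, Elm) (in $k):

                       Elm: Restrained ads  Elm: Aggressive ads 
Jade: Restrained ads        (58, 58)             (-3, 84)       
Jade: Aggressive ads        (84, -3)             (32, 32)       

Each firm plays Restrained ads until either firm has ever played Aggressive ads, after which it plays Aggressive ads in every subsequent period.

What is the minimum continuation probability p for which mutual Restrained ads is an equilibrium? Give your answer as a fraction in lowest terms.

1/2

With no time discounting, the continuation probability p plays the role of the discount factor.
Grim-trigger IC: 58/(1−p) ≥ 84 + 32p/(1−p) ⇒ p ≥ (84−58)/(84−32) = 1/2.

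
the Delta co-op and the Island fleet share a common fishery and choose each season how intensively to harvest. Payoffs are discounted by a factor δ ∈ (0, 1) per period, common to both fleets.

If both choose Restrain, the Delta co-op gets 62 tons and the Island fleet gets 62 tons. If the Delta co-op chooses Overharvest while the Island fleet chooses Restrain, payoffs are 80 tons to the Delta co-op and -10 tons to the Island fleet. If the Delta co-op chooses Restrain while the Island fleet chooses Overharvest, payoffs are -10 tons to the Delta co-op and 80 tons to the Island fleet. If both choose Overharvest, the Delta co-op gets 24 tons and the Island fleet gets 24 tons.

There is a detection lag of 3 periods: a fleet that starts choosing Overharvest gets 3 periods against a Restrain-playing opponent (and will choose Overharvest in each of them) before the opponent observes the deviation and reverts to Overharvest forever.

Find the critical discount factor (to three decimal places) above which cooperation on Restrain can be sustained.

Deviating for the 3 undetected periods gains 80−62 = 18 per period over cooperation, then loses 62−24 = 38 per period forever once punishment starts.
Gain: 18(1 + δ + … + δ^2); loss: 38·δ^3/(1−δ).
No profitable deviation ⇔ 18(1−δ^3) ≤ 38·δ^3, i.e. δ^3 ≥ 18/(18+38) = 9/28.
Hence δ ≥ (9/28)^(1/3) ≈ 0.685.

0.685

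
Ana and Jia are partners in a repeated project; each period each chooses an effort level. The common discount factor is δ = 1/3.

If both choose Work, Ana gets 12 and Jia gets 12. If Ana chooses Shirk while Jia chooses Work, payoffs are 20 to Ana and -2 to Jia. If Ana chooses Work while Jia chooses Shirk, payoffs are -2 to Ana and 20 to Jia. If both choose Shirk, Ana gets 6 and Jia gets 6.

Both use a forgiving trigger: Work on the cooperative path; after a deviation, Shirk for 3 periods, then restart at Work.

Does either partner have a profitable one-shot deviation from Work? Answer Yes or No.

A one-shot deviation gives 20 now, then 6 for 3 periods, then back to 12.
Gain from deviating: (20−12) today; loss: (12−6) in each of the next 3 periods.
No-deviation condition: (12−6)(δ+…+δ^3) ≥ 20−12, i.e. δ+…+δ^3 ≥ 4/3.
At δ = 1/3: δ+…+δ^3 = 0.4815 < 1.3333.
So cooperation is not sustainable.

Yes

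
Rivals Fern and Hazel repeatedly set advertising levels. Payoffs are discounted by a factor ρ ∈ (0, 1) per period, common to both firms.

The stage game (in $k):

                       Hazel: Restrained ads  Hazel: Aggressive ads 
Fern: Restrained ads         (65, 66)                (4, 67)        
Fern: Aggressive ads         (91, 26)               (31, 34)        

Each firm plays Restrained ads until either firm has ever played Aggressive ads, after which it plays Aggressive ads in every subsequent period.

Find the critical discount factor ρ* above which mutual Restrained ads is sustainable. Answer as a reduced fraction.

13/30

Fern's threshold: (91−65)/(91−31) = 13/30.
Hazel's threshold: (67−66)/(67−34) = 1/33.
13/30 > 1/33, so Fern binds and ρ* = 13/30.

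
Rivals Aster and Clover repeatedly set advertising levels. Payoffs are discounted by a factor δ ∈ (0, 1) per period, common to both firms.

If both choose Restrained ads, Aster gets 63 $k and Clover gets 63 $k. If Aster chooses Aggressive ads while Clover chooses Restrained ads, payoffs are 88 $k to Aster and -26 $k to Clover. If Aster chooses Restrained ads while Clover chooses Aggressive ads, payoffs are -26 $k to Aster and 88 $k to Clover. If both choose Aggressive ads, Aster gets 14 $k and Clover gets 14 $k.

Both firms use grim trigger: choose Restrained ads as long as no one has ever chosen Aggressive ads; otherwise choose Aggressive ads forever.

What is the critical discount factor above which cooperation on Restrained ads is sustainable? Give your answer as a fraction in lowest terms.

Cooperation forever yields 63 each period: 63/(1−δ).
Deviating yields 88 once, then 14 forever: 88 + 14δ/(1−δ).
No profitable deviation requires 63/(1−δ) ≥ 88 + 14δ/(1−δ).
Multiplying by (1−δ): 63 ≥ 88(1−δ) + 14δ = 88 − 74δ.
So 74δ ≥ 25, i.e. δ ≥ 25/74.

25/74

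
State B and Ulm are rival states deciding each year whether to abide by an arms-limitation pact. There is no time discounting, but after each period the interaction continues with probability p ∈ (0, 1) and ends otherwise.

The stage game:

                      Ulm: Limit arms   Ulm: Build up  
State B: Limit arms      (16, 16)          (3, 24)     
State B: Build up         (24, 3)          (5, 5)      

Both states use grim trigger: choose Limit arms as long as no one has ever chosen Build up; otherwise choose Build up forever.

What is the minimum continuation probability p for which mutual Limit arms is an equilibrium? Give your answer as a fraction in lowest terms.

Expected cooperation value is 16 + p·16 + p²·16 + … = 16/(1−p); deviation gives 24 + p·5/(1−p).
16 ≥ 24(1−p) + 5p ⇒ 19p ≥ 8 ⇒ p ≥ 8/19.

8/19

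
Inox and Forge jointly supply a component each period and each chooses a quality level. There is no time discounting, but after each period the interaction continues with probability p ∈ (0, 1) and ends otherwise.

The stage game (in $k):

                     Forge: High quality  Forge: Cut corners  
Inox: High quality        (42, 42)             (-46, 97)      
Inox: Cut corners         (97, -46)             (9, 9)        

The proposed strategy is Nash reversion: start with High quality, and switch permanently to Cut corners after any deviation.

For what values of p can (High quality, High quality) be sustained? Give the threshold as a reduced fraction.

5/8

Expected cooperation value is 42 + p·42 + p²·42 + … = 42/(1−p); deviation gives 97 + p·9/(1−p).
42 ≥ 97(1−p) + 9p ⇒ 88p ≥ 55 ⇒ p ≥ 55/88 = 5/8.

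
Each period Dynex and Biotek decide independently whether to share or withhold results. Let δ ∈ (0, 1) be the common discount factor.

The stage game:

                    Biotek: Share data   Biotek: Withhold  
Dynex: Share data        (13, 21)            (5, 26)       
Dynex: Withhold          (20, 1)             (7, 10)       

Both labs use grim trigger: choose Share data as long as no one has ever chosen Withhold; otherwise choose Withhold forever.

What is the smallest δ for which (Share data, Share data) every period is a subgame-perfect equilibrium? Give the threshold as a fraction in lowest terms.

7/13

Dynex's threshold: (20−13)/(20−7) = 7/13.
Biotek's threshold: (26−21)/(26−10) = 5/16.
7/13 > 5/16, so Dynex binds and δ* = 7/13.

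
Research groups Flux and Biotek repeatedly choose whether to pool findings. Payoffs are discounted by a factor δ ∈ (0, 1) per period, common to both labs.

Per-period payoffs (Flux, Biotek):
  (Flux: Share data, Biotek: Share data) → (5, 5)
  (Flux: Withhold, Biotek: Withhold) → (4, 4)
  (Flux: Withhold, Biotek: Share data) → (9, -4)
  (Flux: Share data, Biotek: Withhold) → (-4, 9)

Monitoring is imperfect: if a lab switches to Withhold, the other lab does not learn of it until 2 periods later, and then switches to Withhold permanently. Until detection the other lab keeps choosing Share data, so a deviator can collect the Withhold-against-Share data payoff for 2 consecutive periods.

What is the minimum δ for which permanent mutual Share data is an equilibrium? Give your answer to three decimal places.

The best deviation is to choose Withhold for all 2 undetected periods, earning 9 each, then 4 forever once detected.
Deviation value: 9(1−δ^2)/(1−δ) + 4δ^2/(1−δ); cooperation value: 5/(1−δ).
IC: 5 ≥ 9(1−δ^2) + 4δ^2 = 9 − 5δ^2.
So δ^2 ≥ 4/5, giving δ ≥ (4/5)^(1/2) ≈ 0.894.

0.894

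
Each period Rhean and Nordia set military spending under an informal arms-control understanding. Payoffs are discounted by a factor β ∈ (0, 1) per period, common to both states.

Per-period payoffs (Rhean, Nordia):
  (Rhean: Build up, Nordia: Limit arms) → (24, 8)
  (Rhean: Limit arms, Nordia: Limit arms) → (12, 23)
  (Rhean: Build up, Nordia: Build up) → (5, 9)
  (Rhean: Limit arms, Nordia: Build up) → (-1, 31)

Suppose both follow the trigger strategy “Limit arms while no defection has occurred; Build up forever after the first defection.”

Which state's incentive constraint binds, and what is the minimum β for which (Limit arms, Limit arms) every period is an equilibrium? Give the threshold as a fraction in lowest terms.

For Rhean: deviation gain 24−12 = 12, per-period punishment loss 12−5 = 7. IC gives β ≥ 12/19.
For Nordia: gain 8, loss 14 per period, so β ≥ 8/22 = 4/11.
The tighter constraint is Rhean's, so cooperation needs β ≥ 12/19.

Rhean; β ≥ 12/19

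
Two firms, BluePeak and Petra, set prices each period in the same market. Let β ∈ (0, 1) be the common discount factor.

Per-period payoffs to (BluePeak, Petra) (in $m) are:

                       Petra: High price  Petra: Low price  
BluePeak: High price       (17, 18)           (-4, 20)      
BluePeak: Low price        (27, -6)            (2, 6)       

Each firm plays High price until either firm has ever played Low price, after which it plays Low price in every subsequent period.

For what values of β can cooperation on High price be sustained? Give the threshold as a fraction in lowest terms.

2/5

BluePeak: cooperation gives 17 each period; deviation gives 27 once then 2 forever.
  17/(1−β) ≥ 27 + 2β/(1−β) ⇒ β ≥ 10/25 = 2/5.
Petra: cooperation gives 18 each period; deviation gives 20 once then 6 forever.
  β ≥ 2/14 = 1/7.
Both must hold, so the binding constraint is BluePeak's: β ≥ 2/5.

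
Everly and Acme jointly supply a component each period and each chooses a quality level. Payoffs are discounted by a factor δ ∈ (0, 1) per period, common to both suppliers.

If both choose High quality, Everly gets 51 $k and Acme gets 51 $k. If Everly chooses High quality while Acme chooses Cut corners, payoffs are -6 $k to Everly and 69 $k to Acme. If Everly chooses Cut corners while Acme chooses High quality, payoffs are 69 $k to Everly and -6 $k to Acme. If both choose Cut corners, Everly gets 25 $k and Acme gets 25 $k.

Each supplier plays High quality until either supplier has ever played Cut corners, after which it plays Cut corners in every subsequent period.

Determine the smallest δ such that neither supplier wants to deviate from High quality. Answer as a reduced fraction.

9/22

Under grim trigger the critical discount factor is (T−C)/(T−P) with T = 69, C = 51, P = 25.
δ* = (69−51)/(69−25) = 18/44 = 9/22.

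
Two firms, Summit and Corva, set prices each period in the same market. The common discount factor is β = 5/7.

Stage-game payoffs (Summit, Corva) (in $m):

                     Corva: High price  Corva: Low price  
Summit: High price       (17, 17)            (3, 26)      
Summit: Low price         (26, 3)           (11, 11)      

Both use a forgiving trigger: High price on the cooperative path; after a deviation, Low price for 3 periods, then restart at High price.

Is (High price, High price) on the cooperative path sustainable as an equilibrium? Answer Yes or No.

Comparing payoff streams over the 4 periods until play realigns: cooperate → 17(1+β+…+β^3); deviate → 26 + 11(β+…+β^3).
Cooperation is sustained iff (17−11)(β+…+β^3) ≥ 26−17.
β+…+β^3 = 5/7·(1−(5/7)^3)/(1−5/7) = 1.5889, and (26−17)/(17−11) = 1.5000.
1.5889 ≥ 1.5000, so cooperation is sustainable.

Yes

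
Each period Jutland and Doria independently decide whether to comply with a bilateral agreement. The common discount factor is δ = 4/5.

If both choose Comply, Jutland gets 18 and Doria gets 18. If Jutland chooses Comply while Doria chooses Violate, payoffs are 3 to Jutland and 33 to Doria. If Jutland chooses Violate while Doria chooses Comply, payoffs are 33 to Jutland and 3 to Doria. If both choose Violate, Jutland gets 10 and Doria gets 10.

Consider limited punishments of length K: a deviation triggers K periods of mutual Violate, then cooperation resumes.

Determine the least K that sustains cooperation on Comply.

No profitable deviation requires (18−10)(δ+…+δ^K) ≥ 33−18, i.e. δ+…+δ^K ≥ 15/8 ≈ 1.8750.
With δ = 4/5, the partial sums are K=1: 0.8000, K=2: 1.4400, K=3: 1.9520.
K = 3 is the first length at which the sum reaches 1.8750.

3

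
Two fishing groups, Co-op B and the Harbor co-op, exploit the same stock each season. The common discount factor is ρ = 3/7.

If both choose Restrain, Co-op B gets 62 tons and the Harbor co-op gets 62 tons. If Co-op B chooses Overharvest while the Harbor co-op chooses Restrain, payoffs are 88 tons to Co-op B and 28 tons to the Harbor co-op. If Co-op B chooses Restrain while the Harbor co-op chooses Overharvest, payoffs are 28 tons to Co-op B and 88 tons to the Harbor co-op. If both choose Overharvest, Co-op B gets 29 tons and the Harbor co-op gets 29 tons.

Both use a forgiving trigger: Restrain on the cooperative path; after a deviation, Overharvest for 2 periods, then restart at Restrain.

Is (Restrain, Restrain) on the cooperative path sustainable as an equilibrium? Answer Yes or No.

IC: ρ+…+ρ^2 ≥ (88−62)/(62−29) = 26/33.
At ρ = 3/7: partial sum = 0.6122 < 0.7879. Cooperation not sustainable.

No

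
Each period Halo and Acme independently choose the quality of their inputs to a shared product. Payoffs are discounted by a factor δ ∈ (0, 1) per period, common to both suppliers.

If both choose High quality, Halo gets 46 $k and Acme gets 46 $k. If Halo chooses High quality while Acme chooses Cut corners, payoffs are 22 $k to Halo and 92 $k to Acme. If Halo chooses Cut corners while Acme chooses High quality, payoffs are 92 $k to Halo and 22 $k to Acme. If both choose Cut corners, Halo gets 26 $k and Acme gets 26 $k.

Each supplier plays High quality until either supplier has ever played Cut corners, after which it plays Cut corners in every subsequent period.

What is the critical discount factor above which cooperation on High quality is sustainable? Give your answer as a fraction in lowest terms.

46/(1−δ) ≥ 92 + 26δ/(1−δ)
46 ≥ 92 − 66δ
δ ≥ 46/66 = 23/33.

23/33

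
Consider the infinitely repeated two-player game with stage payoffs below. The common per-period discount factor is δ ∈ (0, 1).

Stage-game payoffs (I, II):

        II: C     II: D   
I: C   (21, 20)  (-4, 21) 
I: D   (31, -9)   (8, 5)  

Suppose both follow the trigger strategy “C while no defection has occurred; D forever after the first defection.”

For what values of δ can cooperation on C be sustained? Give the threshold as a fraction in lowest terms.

For I: deviation gain 31−21 = 10, per-period punishment loss 21−8 = 13. IC gives δ ≥ 10/23.
For II: gain 1, loss 15 per period, so δ ≥ 1/16.
The tighter constraint is I's, so cooperation needs δ ≥ 10/23.

10/23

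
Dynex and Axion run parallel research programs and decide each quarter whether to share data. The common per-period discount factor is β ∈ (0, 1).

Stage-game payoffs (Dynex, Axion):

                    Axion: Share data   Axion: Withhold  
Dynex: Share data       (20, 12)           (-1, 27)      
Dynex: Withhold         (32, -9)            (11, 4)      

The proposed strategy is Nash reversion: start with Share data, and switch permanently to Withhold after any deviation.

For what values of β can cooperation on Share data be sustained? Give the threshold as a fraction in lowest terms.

For Dynex: deviation gain 32−20 = 12, per-period punishment loss 20−11 = 9. IC gives β ≥ 12/21 = 4/7.
For Axion: gain 15, loss 8 per period, so β ≥ 15/23.
The tighter constraint is Axion's, so cooperation needs β ≥ 15/23.

15/23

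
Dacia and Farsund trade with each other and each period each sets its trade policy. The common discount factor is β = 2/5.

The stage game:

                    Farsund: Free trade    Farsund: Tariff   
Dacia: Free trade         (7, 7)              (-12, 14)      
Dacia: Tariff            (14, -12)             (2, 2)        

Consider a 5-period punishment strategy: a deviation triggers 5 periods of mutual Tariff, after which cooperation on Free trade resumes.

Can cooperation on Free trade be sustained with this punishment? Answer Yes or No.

No

Comparing payoff streams over the 6 periods until play realigns: cooperate → 7(1+β+…+β^5); deviate → 14 + 2(β+…+β^5).
Cooperation is sustained iff (7−2)(β+…+β^5) ≥ 14−7.
β+…+β^5 = 2/5·(1−(2/5)^5)/(1−2/5) = 0.6598, and (14−7)/(7−2) = 1.4000.
0.6598 < 1.4000, so cooperation is not sustainable.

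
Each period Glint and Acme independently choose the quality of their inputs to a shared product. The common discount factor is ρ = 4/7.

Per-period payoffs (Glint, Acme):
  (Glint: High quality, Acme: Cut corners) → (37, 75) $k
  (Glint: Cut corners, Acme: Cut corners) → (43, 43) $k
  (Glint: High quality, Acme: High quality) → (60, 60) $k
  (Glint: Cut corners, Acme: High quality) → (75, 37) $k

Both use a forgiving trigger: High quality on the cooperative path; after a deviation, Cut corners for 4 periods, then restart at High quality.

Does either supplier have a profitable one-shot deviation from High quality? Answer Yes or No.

Comparing payoff streams over the 5 periods until play realigns: cooperate → 60(1+ρ+…+ρ^4); deviate → 75 + 43(ρ+…+ρ^4).
Cooperation is sustained iff (60−43)(ρ+…+ρ^4) ≥ 75−60.
ρ+…+ρ^4 = 4/7·(1−(4/7)^4)/(1−4/7) = 1.1912, and (75−60)/(60−43) = 0.8824.
1.1912 ≥ 0.8824, so cooperation is sustainable.

No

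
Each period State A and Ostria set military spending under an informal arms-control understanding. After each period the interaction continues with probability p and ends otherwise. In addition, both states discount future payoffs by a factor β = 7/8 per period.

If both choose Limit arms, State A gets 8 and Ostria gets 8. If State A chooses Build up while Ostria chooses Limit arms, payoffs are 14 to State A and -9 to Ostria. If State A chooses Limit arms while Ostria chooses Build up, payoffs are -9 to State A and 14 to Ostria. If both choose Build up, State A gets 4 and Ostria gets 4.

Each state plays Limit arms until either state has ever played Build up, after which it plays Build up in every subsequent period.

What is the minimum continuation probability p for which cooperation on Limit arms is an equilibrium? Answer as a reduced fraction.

24/35

Expected continuation weight on next period's payoff is β·p = 7/8·p, which plays the role of the discount factor.
Cooperation requires 7/8·p ≥ (14−8)/(14−4) = 3/5, hence p ≥ 24/35.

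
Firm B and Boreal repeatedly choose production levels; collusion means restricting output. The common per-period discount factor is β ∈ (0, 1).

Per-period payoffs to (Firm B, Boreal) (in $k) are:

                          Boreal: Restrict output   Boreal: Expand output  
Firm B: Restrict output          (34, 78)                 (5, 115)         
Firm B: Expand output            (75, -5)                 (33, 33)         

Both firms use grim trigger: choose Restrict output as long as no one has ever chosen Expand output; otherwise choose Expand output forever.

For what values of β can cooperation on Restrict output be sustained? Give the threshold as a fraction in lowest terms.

41/42

Firm B's threshold: (75−34)/(75−33) = 41/42.
Boreal's threshold: (115−78)/(115−33) = 37/82.
41/42 > 37/82, so Firm B binds and β* = 41/42.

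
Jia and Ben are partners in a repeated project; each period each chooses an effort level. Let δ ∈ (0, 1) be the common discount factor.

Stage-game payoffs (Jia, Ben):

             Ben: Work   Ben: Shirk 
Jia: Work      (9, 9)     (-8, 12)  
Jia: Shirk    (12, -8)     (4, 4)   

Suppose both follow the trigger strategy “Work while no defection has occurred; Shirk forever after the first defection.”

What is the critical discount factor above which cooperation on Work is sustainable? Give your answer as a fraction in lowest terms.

3/8

One-period gain from deviating is 12 − 9 = 3. The loss is 9 − 4 = 5 in every subsequent period, with present value 5·δ/(1−δ).
Deviation is unprofitable when 5·δ/(1−δ) ≥ 3, i.e. δ/(1−δ) ≥ 3/5.
Equivalently δ ≥ 3/(3+5) = 3/8.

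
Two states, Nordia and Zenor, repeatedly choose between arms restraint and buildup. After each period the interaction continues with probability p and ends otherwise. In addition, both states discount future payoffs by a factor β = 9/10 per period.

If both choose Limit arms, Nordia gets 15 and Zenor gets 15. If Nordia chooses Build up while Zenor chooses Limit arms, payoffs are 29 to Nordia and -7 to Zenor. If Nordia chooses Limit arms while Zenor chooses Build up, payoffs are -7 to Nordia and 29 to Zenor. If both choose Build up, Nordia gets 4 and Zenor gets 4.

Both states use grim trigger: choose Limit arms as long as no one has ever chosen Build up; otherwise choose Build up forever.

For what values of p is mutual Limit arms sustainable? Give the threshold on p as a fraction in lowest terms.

28/45

With continuation probability p and discount β, the effective per-period discount factor is βp.
Grim-trigger IC: βp ≥ (29−15)/(29−4) = 14/25.
So p ≥ (14/25)/(9/10) = 28/45.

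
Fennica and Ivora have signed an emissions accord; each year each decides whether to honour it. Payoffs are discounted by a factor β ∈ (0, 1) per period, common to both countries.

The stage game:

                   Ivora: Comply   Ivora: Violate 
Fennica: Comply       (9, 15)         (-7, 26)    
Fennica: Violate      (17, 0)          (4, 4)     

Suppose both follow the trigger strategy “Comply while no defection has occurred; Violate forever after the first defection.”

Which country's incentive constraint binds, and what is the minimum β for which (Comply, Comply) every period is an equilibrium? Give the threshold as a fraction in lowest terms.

Fennica; β ≥ 8/13

For Fennica: deviation gain 17−9 = 8, per-period punishment loss 9−4 = 5. IC gives β ≥ 8/13.
For Ivora: gain 11, loss 11 per period, so β ≥ 11/22 = 1/2.
The tighter constraint is Fennica's, so cooperation needs β ≥ 8/13.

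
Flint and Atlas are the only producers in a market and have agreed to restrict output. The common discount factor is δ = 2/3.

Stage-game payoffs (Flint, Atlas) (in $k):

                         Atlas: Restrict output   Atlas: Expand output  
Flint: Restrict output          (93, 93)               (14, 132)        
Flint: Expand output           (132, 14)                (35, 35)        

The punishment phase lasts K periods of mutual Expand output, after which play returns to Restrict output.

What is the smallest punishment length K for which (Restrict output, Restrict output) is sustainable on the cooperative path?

Need Σ_{k=1}^{K} δ^k ≥ (132−93)/(93−35) = 0.6724 at δ = 2/3.
At K = 1 the sum is 0.6667 < 0.6724; at K = 2 it is 1.1111 ≥ 0.6724.
So the minimum punishment length is K = 2.

2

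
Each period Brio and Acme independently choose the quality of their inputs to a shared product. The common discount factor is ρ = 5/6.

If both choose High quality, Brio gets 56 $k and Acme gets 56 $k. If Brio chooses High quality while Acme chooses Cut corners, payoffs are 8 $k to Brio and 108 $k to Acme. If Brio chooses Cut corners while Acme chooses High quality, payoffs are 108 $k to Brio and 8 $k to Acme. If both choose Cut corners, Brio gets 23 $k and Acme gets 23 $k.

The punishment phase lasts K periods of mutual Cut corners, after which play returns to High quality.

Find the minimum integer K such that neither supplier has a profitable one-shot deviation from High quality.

3

IC: ρ(1−ρ^K)/(1−ρ) ≥ (108−56)/(56−23) = 52/33.
With ρ = 5/6: need 1 − ρ^K ≥ 52/33·(1−5/6)/(5/6), i.e. ρ^K ≤ 0.6848.
Since (5/6)^2 = 0.6944 and (5/6)^3 = 0.5787, the smallest such K is 3.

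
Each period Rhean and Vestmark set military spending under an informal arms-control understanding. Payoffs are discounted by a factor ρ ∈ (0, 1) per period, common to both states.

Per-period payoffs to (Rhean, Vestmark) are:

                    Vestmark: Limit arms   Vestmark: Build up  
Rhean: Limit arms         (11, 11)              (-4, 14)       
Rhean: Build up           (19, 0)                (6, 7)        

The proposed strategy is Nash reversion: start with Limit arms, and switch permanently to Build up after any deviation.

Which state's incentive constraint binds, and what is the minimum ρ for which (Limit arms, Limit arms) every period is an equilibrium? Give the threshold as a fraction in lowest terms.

Rhean: cooperation gives 11 each period; deviation gives 19 once then 6 forever.
  11/(1−ρ) ≥ 19 + 6ρ/(1−ρ) ⇒ ρ ≥ 8/13.
Vestmark: cooperation gives 11 each period; deviation gives 14 once then 7 forever.
  ρ ≥ 3/7.
Both must hold, so the binding constraint is Rhean's: ρ ≥ 8/13.

Rhean; ρ ≥ 8/13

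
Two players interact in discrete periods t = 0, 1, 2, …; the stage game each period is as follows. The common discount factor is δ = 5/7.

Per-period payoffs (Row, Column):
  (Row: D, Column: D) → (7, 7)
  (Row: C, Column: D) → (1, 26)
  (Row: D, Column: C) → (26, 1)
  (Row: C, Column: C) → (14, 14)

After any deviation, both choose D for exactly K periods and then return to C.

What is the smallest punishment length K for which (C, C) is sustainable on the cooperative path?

Need Σ_{k=1}^{K} δ^k ≥ (26−14)/(14−7) = 1.7143 at δ = 5/7.
At K = 3 the sum is 1.5889 < 1.7143; at K = 4 it is 1.8492 ≥ 1.7143.
So the minimum punishment length is K = 4.

4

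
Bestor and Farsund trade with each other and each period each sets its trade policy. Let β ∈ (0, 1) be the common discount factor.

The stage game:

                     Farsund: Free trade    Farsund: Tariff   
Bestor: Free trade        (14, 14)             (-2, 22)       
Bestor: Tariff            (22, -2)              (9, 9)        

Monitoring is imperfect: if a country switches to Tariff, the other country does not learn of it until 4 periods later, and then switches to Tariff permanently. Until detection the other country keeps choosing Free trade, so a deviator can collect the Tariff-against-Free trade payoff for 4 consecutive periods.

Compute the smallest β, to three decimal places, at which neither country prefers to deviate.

A deviator earns 22 for 4 periods, then 9 forever; cooperating earns 14 forever. Multiplying the IC by (1−β):
14 ≥ 22(1−β^4) + 9β^4, so 13·β^4 ≥ 8 and β^4 ≥ 8/13.
β ≥ (8/13)^(1/4) ≈ 0.886.

0.886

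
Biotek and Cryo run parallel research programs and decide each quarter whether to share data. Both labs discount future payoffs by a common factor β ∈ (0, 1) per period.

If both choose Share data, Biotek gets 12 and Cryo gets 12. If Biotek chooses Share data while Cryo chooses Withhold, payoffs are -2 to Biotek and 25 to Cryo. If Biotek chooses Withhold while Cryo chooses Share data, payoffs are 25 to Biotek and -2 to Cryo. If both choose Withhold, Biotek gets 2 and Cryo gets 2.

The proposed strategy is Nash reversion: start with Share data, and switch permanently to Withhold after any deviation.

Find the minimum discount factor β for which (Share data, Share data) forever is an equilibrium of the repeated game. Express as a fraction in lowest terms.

12/(1−β) ≥ 25 + 2β/(1−β)
12 ≥ 25 − 23β
β ≥ 13/23.

13/23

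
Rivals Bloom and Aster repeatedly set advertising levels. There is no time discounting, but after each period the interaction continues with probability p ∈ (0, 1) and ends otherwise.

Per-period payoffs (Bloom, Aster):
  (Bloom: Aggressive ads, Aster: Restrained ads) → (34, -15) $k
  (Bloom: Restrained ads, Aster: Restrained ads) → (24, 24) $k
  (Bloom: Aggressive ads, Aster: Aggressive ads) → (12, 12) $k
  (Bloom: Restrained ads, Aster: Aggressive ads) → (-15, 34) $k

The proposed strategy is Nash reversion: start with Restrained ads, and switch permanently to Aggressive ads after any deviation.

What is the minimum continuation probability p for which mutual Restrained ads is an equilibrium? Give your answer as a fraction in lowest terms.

5/11

Expected cooperation value is 24 + p·24 + p²·24 + … = 24/(1−p); deviation gives 34 + p·12/(1−p).
24 ≥ 34(1−p) + 12p ⇒ 22p ≥ 10 ⇒ p ≥ 10/22 = 5/11.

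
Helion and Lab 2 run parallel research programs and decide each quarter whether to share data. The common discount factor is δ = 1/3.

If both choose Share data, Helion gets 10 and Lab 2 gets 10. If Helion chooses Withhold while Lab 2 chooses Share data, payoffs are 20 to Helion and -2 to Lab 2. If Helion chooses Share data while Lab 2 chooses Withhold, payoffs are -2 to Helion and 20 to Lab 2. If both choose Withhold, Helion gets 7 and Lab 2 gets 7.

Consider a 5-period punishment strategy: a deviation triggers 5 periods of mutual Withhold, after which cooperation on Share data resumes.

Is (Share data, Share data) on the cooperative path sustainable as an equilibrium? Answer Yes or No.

IC: δ+…+δ^5 ≥ (20−10)/(10−7) = 10/3.
At δ = 1/3: partial sum = 0.4979 < 3.3333. Cooperation not sustainable.

No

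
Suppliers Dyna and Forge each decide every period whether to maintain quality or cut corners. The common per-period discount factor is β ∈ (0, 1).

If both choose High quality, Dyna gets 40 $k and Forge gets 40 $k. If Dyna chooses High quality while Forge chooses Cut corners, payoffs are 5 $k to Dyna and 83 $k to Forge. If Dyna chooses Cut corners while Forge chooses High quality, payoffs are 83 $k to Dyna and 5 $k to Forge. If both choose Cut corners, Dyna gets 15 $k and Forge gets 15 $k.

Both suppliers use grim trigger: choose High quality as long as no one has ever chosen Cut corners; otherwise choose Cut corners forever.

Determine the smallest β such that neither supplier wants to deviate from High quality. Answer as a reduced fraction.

40/(1−β) ≥ 83 + 15β/(1−β)
40 ≥ 83 − 68β
β ≥ 43/68.

43/68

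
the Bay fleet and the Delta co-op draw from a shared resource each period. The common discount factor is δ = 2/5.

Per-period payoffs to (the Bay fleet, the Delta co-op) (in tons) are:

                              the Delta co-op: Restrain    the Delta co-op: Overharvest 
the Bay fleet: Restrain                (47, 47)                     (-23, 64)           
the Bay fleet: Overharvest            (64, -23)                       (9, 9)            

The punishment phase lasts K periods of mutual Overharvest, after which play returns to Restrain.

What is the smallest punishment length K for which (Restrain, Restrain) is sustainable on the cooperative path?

2

No profitable deviation requires (47−9)(δ+…+δ^K) ≥ 64−47, i.e. δ+…+δ^K ≥ 17/38 ≈ 0.4474.
With δ = 2/5, the partial sums are K=1: 0.4000, K=2: 0.5600.
K = 2 is the first length at which the sum reaches 0.4474.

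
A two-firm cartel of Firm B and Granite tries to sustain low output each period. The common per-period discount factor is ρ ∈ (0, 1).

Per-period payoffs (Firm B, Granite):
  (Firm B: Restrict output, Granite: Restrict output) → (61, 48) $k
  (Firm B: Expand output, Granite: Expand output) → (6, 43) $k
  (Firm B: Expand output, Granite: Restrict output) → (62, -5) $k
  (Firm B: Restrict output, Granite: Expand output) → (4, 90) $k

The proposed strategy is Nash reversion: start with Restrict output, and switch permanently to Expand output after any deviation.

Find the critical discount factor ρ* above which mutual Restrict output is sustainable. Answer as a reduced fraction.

Firm B: cooperation gives 61 each period; deviation gives 62 once then 6 forever.
  61/(1−ρ) ≥ 62 + 6ρ/(1−ρ) ⇒ ρ ≥ 1/56.
Granite: cooperation gives 48 each period; deviation gives 90 once then 43 forever.
  ρ ≥ 42/47.
Both must hold, so the binding constraint is Granite's: ρ ≥ 42/47.

42/47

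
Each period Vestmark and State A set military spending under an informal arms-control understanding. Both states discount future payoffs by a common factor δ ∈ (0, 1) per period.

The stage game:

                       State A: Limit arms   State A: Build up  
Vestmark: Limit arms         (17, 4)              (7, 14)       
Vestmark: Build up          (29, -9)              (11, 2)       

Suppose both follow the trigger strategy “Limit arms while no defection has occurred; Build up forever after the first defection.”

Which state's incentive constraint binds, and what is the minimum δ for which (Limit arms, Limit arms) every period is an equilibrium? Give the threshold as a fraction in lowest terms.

Vestmark's threshold: (29−17)/(29−11) = 2/3.
State A's threshold: (14−4)/(14−2) = 5/6.
2/3 < 5/6, so State A binds and δ* = 5/6.

State A; δ ≥ 5/6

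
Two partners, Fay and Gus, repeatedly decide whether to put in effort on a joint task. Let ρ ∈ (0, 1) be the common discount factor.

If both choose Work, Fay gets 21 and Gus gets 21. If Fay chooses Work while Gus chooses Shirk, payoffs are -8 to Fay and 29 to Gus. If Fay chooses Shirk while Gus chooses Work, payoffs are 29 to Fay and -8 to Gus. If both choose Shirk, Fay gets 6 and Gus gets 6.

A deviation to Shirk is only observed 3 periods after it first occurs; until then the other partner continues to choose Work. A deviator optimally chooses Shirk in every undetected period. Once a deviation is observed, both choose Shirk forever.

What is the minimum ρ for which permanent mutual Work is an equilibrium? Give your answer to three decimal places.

Deviating for the 3 undetected periods gains 29−21 = 8 per period over cooperation, then loses 21−6 = 15 per period forever once punishment starts.
Gain: 8(1 + ρ + … + ρ^2); loss: 15·ρ^3/(1−ρ).
No profitable deviation ⇔ 8(1−ρ^3) ≤ 15·ρ^3, i.e. ρ^3 ≥ 8/(8+15) = 8/23.
Hence ρ ≥ (8/23)^(1/3) ≈ 0.703.

0.703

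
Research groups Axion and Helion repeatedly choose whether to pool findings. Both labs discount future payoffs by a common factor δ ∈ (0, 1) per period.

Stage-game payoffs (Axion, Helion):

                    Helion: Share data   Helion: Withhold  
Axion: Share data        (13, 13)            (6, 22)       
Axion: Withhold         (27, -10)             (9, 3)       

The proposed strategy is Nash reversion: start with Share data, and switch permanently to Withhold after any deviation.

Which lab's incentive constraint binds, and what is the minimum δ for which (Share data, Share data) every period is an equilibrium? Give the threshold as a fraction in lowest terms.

For Axion: deviation gain 27−13 = 14, per-period punishment loss 13−9 = 4. IC gives δ ≥ 14/18 = 7/9.
For Helion: gain 9, loss 10 per period, so δ ≥ 9/19.
The tighter constraint is Axion's, so cooperation needs δ ≥ 7/9.

Axion; δ ≥ 7/9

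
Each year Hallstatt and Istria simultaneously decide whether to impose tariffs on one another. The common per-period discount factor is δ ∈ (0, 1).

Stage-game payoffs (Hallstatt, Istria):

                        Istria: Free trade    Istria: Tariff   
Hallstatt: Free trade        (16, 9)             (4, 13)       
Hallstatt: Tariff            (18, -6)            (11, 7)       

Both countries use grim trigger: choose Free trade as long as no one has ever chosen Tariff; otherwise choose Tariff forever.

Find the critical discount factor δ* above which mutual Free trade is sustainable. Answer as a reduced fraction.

For Hallstatt: deviation gain 18−16 = 2, per-period punishment loss 16−11 = 5. IC gives δ ≥ 2/7.
For Istria: gain 4, loss 2 per period, so δ ≥ 4/6 = 2/3.
The tighter constraint is Istria's, so cooperation needs δ ≥ 2/3.

2/3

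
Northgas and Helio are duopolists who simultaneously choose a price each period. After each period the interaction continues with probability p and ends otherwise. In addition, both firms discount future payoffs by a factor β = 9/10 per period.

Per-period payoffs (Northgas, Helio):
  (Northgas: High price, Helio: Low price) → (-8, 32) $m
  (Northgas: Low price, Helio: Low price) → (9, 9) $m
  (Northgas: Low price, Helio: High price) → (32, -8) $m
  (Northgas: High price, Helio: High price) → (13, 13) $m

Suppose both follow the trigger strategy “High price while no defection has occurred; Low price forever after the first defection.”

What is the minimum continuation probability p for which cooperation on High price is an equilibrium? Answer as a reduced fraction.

With continuation probability p and discount β, the effective per-period discount factor is βp.
Grim-trigger IC: βp ≥ (32−13)/(32−9) = 19/23.
So p ≥ (19/23)/(9/10) = 190/207.

190/207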